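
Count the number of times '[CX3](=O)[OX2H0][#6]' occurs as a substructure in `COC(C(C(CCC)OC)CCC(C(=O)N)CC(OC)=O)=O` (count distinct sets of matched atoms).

2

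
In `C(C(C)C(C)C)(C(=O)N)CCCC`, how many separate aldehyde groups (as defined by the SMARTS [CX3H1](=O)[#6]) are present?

0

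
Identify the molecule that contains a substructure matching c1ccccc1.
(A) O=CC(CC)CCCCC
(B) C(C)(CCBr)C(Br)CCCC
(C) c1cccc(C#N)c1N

c1ccccc1 describes six aromatic carbons in a ring (a benzene ring).
(A) has a methyl group (-CH3) but no six-membered all-carbon aromatic ring is present.
(B) has a methyl group (-CH3) but no six-membered all-carbon aromatic ring is present.
(C) contains the required atom environment, so the pattern matches.
So the answer is (C).

C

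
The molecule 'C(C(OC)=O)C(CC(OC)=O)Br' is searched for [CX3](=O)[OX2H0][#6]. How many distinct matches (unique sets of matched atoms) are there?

[CX3](=O)[OX2H0][#6] is the SMARTS for an ester: a carbonyl carbon bonded to an oxygen that is itself bonded to carbon (no H on that O).
The molecule carries 2 separate instances of a methyl-ester group (-C(=O)OCH3) meeting every constraint; each maps to a distinct set of atoms, giving 2 matches.

2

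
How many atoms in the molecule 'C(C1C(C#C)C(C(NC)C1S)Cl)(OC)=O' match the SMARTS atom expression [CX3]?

1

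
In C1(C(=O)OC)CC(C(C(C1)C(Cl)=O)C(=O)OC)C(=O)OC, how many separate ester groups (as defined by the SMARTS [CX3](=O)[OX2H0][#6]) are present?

3

[CX3](=O)[OX2H0][#6] is the SMARTS for an ester: a carbonyl carbon bonded to an oxygen that is itself bonded to carbon (no H on that O).
The molecule carries 3 separate instances of a methyl-ester group (-C(=O)OCH3) meeting every constraint; each maps to a distinct set of atoms, giving 3 matches.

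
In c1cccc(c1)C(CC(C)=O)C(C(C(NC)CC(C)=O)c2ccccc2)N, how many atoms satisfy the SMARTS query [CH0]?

2

The query [CH0] means: aliphatic carbon with no attached hydrogen.
Check the 27 heavy atoms by environment: 2× C (H2) → no; 4× C (H1) → no; 2× C (H0) → match; 2× O (H0) → no; 3× C (H3) → no; 2× c (aromatic, H0) → no; 10× c (aromatic, H1) → no; 1× N (H2) → no; 1× N (H1) → no.
That gives 2 matching atoms.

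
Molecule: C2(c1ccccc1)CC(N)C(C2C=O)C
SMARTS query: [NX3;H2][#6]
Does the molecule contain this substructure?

The pattern [NX3;H2][#6] describes a trivalent nitrogen with two H attached to carbon — a primary amine.
The molecule carries a primary amino group (-NH2), whose atoms satisfy every constraint of the query, so the pattern matches.

Yes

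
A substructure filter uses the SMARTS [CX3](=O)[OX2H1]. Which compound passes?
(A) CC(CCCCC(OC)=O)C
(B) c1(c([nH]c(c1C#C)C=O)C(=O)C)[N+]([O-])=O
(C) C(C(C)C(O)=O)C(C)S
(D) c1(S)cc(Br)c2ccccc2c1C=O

C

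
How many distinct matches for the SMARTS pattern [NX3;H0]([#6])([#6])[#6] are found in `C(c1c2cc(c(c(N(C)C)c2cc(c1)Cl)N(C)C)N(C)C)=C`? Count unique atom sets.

3

[NX3;H0]([#6])([#6])[#6] is the SMARTS for a tertiary amine: a trivalent nitrogen with no H, bonded to three carbons.
The molecule carries 3 separate instances of a dimethylamino group (-N(CH3)2) meeting every constraint; each maps to a distinct set of atoms, giving 3 matches.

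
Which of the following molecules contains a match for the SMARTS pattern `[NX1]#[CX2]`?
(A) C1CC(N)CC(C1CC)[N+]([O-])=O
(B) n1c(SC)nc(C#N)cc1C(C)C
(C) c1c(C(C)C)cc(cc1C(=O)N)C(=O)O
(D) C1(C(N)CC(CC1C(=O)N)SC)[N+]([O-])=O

B

[NX1]#[CX2] describes a nitrogen triple-bonded to a two-connected carbon (a nitrile).
(A) has a primary amino group (-NH2) but the nitrogen is NX3 (three connections), not NX1 triple-bonded.
(B) contains a nitrile (-C#N), which satisfies every atom and bond constraint.
(C) has a primary amide (-C(=O)NH2) but the nitrogen is NX3, not NX1.
(D) has a primary amide (-C(=O)NH2) but the nitrogen is NX3, not NX1.
So the answer is (B).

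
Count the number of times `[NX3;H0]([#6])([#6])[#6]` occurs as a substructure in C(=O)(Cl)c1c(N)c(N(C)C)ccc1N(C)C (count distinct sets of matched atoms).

[NX3;H0]([#6])([#6])[#6] is the SMARTS for a tertiary amine: a trivalent nitrogen with no H, bonded to three carbons.
The molecule carries 2 separate instances of a dimethylamino group (-N(CH3)2) meeting every constraint; each maps to a distinct set of atoms, giving 2 matches.

2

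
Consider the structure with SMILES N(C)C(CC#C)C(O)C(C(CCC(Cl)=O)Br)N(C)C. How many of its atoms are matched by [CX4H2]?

3

The query [CX4H2] means: sp3 carbon (X4) with exactly two hydrogens.
Check the 19 heavy atoms by environment: 3× C (H2, X4) → match; 4× C (H1, X4) → no; 1× O (H1, X2) → no; 1× C (H0, X2) → no; 1× C (H1, X2) → no; 1× Br (H0, X1) → no; 1× N (H1, X3) → no; 3× C (H3, X4) → no; 1× N (H0, X3) → no; 1× C (H0, X3) → no; 1× O (H0, X1) → no; 1× Cl (H0, X1) → no.
That gives 3 matching atoms.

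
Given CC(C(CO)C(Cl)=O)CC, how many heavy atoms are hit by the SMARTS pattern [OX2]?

1

Check the 10 heavy atoms by environment: 6× C (X4) → no; 1× C (X3) → no; 1× O (X1) → no; 1× Cl (X1) → no; 1× O (X2) → match.
That gives 1 matching atom.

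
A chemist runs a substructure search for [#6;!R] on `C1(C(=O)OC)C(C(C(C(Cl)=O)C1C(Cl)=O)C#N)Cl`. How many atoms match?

Check the 18 heavy atoms by environment: 5× C (in 5-ring) → no; 5× C (acyclic) → match; 4× O (acyclic) → no; 3× Cl (acyclic) → no; 1× N (acyclic) → no.
That gives 5 matching atoms.

5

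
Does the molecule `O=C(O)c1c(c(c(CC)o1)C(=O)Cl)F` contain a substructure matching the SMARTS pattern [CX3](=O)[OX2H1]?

Yes

The pattern [CX3](=O)[OX2H1] describes an sp2 carbon double-bonded to O and single-bonded to an -OH oxygen — a carboxylic acid.
The molecule carries a carboxylic acid group (-C(=O)OH), whose atoms satisfy every constraint of the query, so the pattern matches.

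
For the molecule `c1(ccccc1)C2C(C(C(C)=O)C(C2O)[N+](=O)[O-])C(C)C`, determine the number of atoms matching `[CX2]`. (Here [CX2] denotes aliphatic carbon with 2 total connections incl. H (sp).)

The query [CX2] means: C with X2: aliphatic carbon with exactly 2 total connections.
Check the 21 heavy atoms by environment: 9× C (X4) → no; 1× O (X2) → no; 6× c (aromatic, X3) → no; 1× N (charge +1, X3) → no; 1× O (charge -1, X1) → no; 2× O (X1) → no; 1× C (X3) → no.
No environment satisfies the query, so 0 matching atoms.

0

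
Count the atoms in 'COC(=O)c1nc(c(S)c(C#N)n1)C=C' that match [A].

The query [A] means: A matches any aliphatic (non-aromatic) heavy atom.
Check the 15 heavy atoms by environment: 2× n (aromatic) → no; 4× c (aromatic) → no; 5× C → match; 1× N → match; 2× O → match; 1× S → match.
Summing the matching environments: 5 + 1 + 2 + 1 = 9 matching atoms.

9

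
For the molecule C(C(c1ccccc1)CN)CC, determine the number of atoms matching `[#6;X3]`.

The query [#6;X3] means: any carbon (aromatic or not) with three total connections.
Check the 12 heavy atoms by environment: 5× C (X4) → no; 6× c (aromatic, X3) → match; 1× N (X3) → no.
That gives 6 matching atoms.

6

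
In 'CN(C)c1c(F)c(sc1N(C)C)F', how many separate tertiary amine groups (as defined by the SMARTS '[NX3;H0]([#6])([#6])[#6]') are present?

2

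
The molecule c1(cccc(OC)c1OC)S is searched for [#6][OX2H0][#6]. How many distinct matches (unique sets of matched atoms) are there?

[#6][OX2H0][#6] is the SMARTS for an ether: an aliphatic oxygen bridging two carbons with no H on the oxygen.
The molecule carries 2 separate instances of a methoxy ether (-OCH3) meeting every constraint; each maps to a distinct set of atoms, giving 2 matches.

2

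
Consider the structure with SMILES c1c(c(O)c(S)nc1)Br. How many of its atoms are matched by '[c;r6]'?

The query [c;r6] means: aromatic carbon that belongs to a six-membered ring.
Check the 9 heavy atoms by environment: 1× n (aromatic, in 6-ring) → no; 5× c (aromatic, in 6-ring) → match; 1× Br (acyclic) → no; 1× S (acyclic) → no; 1× O (acyclic) → no.
That gives 5 matching atoms.

5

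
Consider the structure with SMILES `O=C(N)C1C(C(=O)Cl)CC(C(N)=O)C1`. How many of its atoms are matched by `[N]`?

2

Check the 14 heavy atoms by environment: 8× C → no; 3× O → no; 2× N → match; 1× Cl → no.
That gives 2 matching atoms.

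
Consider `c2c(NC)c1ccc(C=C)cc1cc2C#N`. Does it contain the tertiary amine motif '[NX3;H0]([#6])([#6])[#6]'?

The pattern [NX3;H0]([#6])([#6])[#6] describes a trivalent nitrogen with no H, bonded to three carbons — a tertiary amine.
The closest candidate here is an N-methylamino group (-NHCH3), but the nitrogen still has one H (H1), not H0. No other fragment satisfies the full query, so there is no match.

No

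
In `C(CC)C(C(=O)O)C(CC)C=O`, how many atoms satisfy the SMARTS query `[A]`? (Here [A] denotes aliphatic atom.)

The query [A] means: A matches any aliphatic (non-aromatic) heavy atom.
Check the 12 heavy atoms by environment: 9× C → match; 3× O → match.
Summing the matching environments: 9 + 3 = 12 matching atoms.

12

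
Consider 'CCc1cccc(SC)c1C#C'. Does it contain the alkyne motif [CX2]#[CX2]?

The pattern [CX2]#[CX2] describes a carbon-carbon triple bond — an alkyne.
The molecule carries an ethynyl group (-C#CH), whose atoms satisfy every constraint of the query, so the pattern matches.

Yes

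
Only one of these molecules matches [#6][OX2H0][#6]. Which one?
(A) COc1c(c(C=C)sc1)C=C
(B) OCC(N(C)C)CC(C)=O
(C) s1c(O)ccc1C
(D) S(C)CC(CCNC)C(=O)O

A

[#6][OX2H0][#6] describes an aliphatic oxygen bridging two carbons with no H on the oxygen (an ether).
(A) contains a methoxy ether (-OCH3), which satisfies every atom and bond constraint.
(B) has a hydroxyl group (-OH) but the oxygen has H1, not H0 bridging two carbons.
(C) has a hydroxyl group (-OH) but the oxygen has H1, not H0 bridging two carbons.
(D) has a carboxylic acid group (-C(=O)OH) but the -OH oxygen has H1; the =O is OX1, not OX2.
So the answer is (A).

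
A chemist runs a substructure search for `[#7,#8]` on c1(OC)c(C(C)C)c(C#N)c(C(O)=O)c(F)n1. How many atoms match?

The query [#7,#8] means: nitrogen or oxygen (comma = OR).
Check the 17 heavy atoms by environment: 1× n (aromatic) → match; 5× c (aromatic) → no; 6× C → no; 3× O → match; 1× N → match; 1× F → no.
Summing the matching environments: 1 + 3 + 1 = 5 matching atoms.

5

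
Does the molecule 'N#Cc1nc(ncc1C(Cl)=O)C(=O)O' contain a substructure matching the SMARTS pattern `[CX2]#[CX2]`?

No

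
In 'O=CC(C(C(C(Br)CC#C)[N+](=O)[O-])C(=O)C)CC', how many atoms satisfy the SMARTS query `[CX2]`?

2

The query [CX2] means: C with X2: aliphatic carbon with exactly 2 total connections.
Check the 18 heavy atoms by environment: 8× C (X4) → no; 2× C (X3) → no; 3× O (X1) → no; 1× N (charge +1, X3) → no; 1× O (charge -1, X1) → no; 2× C (X2) → match; 1× Br (X1) → no.
That gives 2 matching atoms.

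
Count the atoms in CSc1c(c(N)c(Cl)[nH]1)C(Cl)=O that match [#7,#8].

3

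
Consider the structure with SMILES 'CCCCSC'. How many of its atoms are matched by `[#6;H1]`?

0

The query [#6;H1] means: any carbon bearing exactly one hydrogen.
Check the 6 heavy atoms by environment: 3× C (H2) → no; 2× C (H3) → no; 1× S (H0) → no.
No environment satisfies the query, so 0 matching atoms.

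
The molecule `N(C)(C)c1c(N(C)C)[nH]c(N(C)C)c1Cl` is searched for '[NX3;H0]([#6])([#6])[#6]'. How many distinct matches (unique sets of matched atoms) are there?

[NX3;H0]([#6])([#6])[#6] is the SMARTS for a tertiary amine: a trivalent nitrogen with no H, bonded to three carbons.
The molecule carries 3 separate instances of a dimethylamino group (-N(CH3)2) meeting every constraint; each maps to a distinct set of atoms, giving 3 matches.

3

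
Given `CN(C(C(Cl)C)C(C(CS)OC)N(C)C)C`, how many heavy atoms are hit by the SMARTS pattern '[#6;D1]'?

The query [#6;D1] means: carbon bonded to exactly one heavy atom.
Check the 16 heavy atoms by environment: 1× C (D2) → no; 4× C (D3) → no; 6× C (D1) → match; 1× S (D1) → no; 2× N (D3) → no; 1× Cl (D1) → no; 1× O (D2) → no.
That gives 6 matching atoms.

6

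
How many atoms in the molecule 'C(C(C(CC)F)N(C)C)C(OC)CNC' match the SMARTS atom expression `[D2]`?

5

Check the 15 heavy atoms by environment: 5× C (D1) → no; 3× C (D2) → match; 3× C (D3) → no; 1× O (D2) → match; 1× F (D1) → no; 1× N (D3) → no; 1× N (D2) → match.
Summing the matching environments: 3 + 1 + 1 = 5 matching atoms.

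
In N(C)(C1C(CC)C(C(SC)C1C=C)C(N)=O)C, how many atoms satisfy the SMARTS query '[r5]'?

The query [r5] means: r5 matches atoms in a five-membered ring.
Check the 17 heavy atoms by environment: 5× C (in 5-ring) → match; 1× S (acyclic) → no; 8× C (acyclic) → no; 1× O (acyclic) → no; 2× N (acyclic) → no.
That gives 5 matching atoms.

5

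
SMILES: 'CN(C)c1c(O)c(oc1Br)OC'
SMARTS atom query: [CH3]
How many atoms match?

The query [CH3] means: aliphatic carbon with exactly three hydrogens.
Check the 12 heavy atoms by environment: 1× o (aromatic, H0) → no; 4× c (aromatic, H0) → no; 1× Br (H0) → no; 1× O (H0) → no; 3× C (H3) → match; 1× N (H0) → no; 1× O (H1) → no.
That gives 3 matching atoms.

3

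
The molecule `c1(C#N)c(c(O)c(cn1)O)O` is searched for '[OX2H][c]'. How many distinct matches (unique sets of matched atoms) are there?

[OX2H][c] is the SMARTS for a phenol: a hydroxyl oxygen attached to an aromatic carbon.
The molecule carries 3 separate instances of a hydroxyl group (-OH) meeting every constraint; each maps to a distinct set of atoms, giving 3 matches.

3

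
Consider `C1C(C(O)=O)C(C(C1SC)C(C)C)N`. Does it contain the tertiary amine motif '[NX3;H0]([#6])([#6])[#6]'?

The pattern [NX3;H0]([#6])([#6])[#6] describes a trivalent nitrogen with no H, bonded to three carbons — a tertiary amine.
The closest candidate here is a primary amino group (-NH2), but the nitrogen has H2, not H0 with three carbons. No other fragment satisfies the full query, so there is no match.

No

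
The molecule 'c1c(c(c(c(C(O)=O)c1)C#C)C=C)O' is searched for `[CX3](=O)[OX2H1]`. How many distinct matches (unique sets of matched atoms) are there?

1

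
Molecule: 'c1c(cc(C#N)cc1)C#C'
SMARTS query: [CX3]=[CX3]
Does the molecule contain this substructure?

No

The pattern [CX3]=[CX3] describes a non-aromatic C=C double bond between two sp2 carbons — an alkene.
The closest candidate here is an ethynyl group (-C#CH), but the C-C bond is a triple bond, not a double bond. No other fragment satisfies the full query, so there is no match.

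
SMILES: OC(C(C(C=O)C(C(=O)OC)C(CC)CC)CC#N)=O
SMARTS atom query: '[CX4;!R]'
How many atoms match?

The query [CX4;!R] means: aliphatic carbon with four total connections, not in a ring.
Check the 20 heavy atoms by environment: 10× C (X4, acyclic) → match; 3× C (X3, acyclic) → no; 3× O (X1, acyclic) → no; 2× O (X2, acyclic) → no; 1× C (X2, acyclic) → no; 1× N (X1, acyclic) → no.
That gives 10 matching atoms.

10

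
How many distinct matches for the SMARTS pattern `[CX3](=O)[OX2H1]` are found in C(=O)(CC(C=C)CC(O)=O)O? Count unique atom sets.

2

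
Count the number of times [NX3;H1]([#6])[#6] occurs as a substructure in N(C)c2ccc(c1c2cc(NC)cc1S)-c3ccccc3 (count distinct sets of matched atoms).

2

[NX3;H1]([#6])[#6] is the SMARTS for a secondary amine: a trivalent nitrogen with one H, bonded to two carbons.
The molecule carries 2 separate instances of an N-methylamino group (-NHCH3) meeting every constraint; each maps to a distinct set of atoms, giving 2 matches.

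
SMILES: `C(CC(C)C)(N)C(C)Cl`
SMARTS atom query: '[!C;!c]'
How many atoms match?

2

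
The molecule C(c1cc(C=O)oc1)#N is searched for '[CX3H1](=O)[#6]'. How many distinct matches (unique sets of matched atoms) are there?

1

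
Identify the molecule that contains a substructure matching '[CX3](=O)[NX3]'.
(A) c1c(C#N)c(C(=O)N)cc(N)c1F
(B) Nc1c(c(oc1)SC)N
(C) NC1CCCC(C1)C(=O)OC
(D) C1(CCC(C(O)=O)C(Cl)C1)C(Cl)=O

A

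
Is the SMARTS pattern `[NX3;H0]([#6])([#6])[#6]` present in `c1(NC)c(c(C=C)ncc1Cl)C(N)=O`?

No

The pattern [NX3;H0]([#6])([#6])[#6] describes a trivalent nitrogen with no H, bonded to three carbons — a tertiary amine.
The closest candidate here is a primary amide (-C(=O)NH2), but the amide nitrogen has H2 and only one carbon neighbour. No other fragment satisfies the full query, so there is no match.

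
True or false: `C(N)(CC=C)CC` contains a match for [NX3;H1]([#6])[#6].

The pattern [NX3;H1]([#6])[#6] describes a trivalent nitrogen with one H, bonded to two carbons — a secondary amine.
The closest candidate here is a primary amino group (-NH2), but the nitrogen has H2 and only one carbon neighbour. No other fragment satisfies the full query, so there is no match.

False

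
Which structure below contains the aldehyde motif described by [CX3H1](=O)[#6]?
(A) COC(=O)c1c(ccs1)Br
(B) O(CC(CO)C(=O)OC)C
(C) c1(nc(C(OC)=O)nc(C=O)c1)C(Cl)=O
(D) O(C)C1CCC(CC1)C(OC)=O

C

[CX3H1](=O)[#6] describes an sp2 carbon with one H, double-bonded to O and single-bonded to carbon (an aldehyde).
(A) has a methyl-ester group (-C(=O)OCH3) but the carbonyl carbon has H0, not H1.
(B) has a methyl-ester group (-C(=O)OCH3) but the carbonyl carbon has H0, not H1.
(C) contains an aldehyde (-CHO), which satisfies every atom and bond constraint.
(D) has a methyl-ester group (-C(=O)OCH3) but the carbonyl carbon has H0, not H1.
So the answer is (C).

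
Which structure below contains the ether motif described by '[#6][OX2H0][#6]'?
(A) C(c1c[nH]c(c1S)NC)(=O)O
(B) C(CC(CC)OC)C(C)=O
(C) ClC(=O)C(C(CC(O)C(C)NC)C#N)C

B

[#6][OX2H0][#6] describes an aliphatic oxygen bridging two carbons with no H on the oxygen (an ether).
(A) has a carboxylic acid group (-C(=O)OH) but the -OH oxygen has H1; the =O is OX1, not OX2.
(B) contains a methoxy ether (-OCH3), which satisfies every atom and bond constraint.
(C) has a hydroxyl group (-OH) but the oxygen has H1, not H0 bridging two carbons.
So the answer is (B).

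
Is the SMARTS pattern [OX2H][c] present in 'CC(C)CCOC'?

No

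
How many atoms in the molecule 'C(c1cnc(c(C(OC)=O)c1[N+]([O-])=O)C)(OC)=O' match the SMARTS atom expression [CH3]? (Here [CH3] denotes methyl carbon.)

3

The query [CH3] means: aliphatic carbon with exactly three hydrogens.
Check the 18 heavy atoms by environment: 1× n (aromatic, H0) → no; 1× c (aromatic, H1) → no; 4× c (aromatic, H0) → no; 1× N (charge +1, H0) → no; 1× O (charge -1, H0) → no; 5× O (H0) → no; 2× C (H0) → no; 3× C (H3) → match.
That gives 3 matching atoms.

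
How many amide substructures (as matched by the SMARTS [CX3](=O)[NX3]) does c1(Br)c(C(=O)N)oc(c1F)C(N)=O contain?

2

[CX3](=O)[NX3] is the SMARTS for an amide: a carbonyl carbon bonded to a trivalent nitrogen.
The molecule carries 2 separate instances of a primary amide (-C(=O)NH2) meeting every constraint; each maps to a distinct set of atoms, giving 2 matches.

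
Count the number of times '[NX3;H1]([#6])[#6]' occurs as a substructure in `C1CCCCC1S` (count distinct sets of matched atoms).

0

[NX3;H1]([#6])[#6] is the SMARTS for a secondary amine: a trivalent nitrogen with one H, bonded to two carbons.
No fragment in the molecule satisfies every constraint, giving 0 matches.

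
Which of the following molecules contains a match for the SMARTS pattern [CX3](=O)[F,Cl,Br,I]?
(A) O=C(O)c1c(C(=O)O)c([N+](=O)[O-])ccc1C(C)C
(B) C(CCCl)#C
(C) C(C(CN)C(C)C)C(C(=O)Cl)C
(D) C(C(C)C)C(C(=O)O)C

[CX3](=O)[F,Cl,Br,I] describes a carbonyl carbon bonded to a halogen (an acyl halide).
(A) has a carboxylic acid group (-C(=O)OH) but the carbonyl is bonded to -OH, not to a halogen.
(B) has a chloro substituent but the Cl is not on a carbonyl carbon.
(C) contains an acyl chloride (-C(=O)Cl), which satisfies every atom and bond constraint.
(D) has a carboxylic acid group (-C(=O)OH) but the carbonyl is bonded to -OH, not to a halogen.
So the answer is (C).

C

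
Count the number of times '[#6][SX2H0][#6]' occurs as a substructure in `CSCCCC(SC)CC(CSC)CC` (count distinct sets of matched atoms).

3

[#6][SX2H0][#6] is the SMARTS for a thioether: an aliphatic sulfur bridging two carbons with no H on the sulfur.
The molecule carries 3 separate instances of a methylthio ether (-SCH3) meeting every constraint; each maps to a distinct set of atoms, giving 3 matches.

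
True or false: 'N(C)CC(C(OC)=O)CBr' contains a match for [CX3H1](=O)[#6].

False

The pattern [CX3H1](=O)[#6] describes an sp2 carbon with one H, double-bonded to O and single-bonded to carbon — an aldehyde.
The closest candidate here is a methyl-ester group (-C(=O)OCH3), but the carbonyl carbon has H0, not H1. No other fragment satisfies the full query, so there is no match.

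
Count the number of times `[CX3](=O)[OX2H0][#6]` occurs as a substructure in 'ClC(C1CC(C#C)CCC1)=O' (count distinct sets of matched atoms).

0

[CX3](=O)[OX2H0][#6] is the SMARTS for an ester: a carbonyl carbon bonded to an oxygen that is itself bonded to carbon (no H on that O).
No fragment in the molecule satisfies every constraint, giving 0 matches.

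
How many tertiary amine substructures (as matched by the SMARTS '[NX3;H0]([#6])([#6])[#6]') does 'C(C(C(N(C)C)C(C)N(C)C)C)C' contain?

2

[NX3;H0]([#6])([#6])[#6] is the SMARTS for a tertiary amine: a trivalent nitrogen with no H, bonded to three carbons.
The molecule carries 2 separate instances of a dimethylamino group (-N(CH3)2) meeting every constraint; each maps to a distinct set of atoms, giving 2 matches.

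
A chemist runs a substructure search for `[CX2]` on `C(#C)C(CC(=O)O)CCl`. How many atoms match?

Check the 9 heavy atoms by environment: 3× C (X4) → no; 1× C (X3) → no; 1× O (X1) → no; 1× O (X2) → no; 2× C (X2) → match; 1× Cl (X1) → no.
That gives 2 matching atoms.

2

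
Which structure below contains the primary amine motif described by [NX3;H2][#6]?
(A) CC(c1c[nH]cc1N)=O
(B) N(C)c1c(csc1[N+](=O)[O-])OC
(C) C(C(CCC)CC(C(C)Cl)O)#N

A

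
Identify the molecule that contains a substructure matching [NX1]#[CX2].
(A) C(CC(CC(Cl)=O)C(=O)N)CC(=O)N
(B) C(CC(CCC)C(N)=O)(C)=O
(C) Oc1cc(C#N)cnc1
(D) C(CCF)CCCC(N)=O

[NX1]#[CX2] describes a nitrogen triple-bonded to a two-connected carbon (a nitrile).
(A) has a primary amide (-C(=O)NH2) but the nitrogen is NX3, not NX1.
(B) has a primary amide (-C(=O)NH2) but the nitrogen is NX3, not NX1.
(C) contains a nitrile (-C#N), which satisfies every atom and bond constraint.
(D) has a primary amide (-C(=O)NH2) but the nitrogen is NX3, not NX1.
So the answer is (C).

C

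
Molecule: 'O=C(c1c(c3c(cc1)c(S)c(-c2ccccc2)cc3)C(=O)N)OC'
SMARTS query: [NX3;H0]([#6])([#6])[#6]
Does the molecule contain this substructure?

The pattern [NX3;H0]([#6])([#6])[#6] describes a trivalent nitrogen with no H, bonded to three carbons — a tertiary amine.
The closest candidate here is a primary amide (-C(=O)NH2), but the amide nitrogen has H2 and only one carbon neighbour. No other fragment satisfies the full query, so there is no match.

No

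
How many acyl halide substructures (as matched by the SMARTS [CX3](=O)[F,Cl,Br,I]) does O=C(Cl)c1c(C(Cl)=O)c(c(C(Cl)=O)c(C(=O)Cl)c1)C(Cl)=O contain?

5

[CX3](=O)[F,Cl,Br,I] is the SMARTS for an acyl halide: a carbonyl carbon bonded to a halogen.
The molecule carries 5 separate instances of an acyl chloride (-C(=O)Cl) meeting every constraint; each maps to a distinct set of atoms, giving 5 matches.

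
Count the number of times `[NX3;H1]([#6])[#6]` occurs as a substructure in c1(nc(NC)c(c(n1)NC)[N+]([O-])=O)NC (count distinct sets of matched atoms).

3

[NX3;H1]([#6])[#6] is the SMARTS for a secondary amine: a trivalent nitrogen with one H, bonded to two carbons.
The molecule carries 3 separate instances of an N-methylamino group (-NHCH3) meeting every constraint; each maps to a distinct set of atoms, giving 3 matches.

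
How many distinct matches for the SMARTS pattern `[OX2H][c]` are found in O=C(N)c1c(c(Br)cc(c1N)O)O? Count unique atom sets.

2

[OX2H][c] is the SMARTS for a phenol: a hydroxyl oxygen attached to an aromatic carbon.
The molecule carries 2 separate instances of a hydroxyl group (-OH) meeting every constraint; each maps to a distinct set of atoms, giving 2 matches.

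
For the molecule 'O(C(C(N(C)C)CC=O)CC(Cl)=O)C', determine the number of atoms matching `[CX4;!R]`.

The query [CX4;!R] means: aliphatic carbon with four total connections, not in a ring.
Check the 14 heavy atoms by environment: 7× C (X4, acyclic) → match; 1× N (X3, acyclic) → no; 2× C (X3, acyclic) → no; 2× O (X1, acyclic) → no; 1× Cl (X1, acyclic) → no; 1× O (X2, acyclic) → no.
That gives 7 matching atoms.

7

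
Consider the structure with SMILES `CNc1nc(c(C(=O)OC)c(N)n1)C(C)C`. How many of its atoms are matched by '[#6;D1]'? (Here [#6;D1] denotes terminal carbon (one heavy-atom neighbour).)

4

The query [#6;D1] means: carbon bonded to exactly one heavy atom.
Check the 16 heavy atoms by environment: 2× n (aromatic, D2) → no; 4× c (aromatic, D3) → no; 2× C (D3) → no; 4× C (D1) → match; 1× N (D1) → no; 1× O (D1) → no; 1× O (D2) → no; 1× N (D2) → no.
That gives 4 matching atoms.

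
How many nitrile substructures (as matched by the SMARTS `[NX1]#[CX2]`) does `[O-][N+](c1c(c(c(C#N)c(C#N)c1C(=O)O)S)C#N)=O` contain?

[NX1]#[CX2] is the SMARTS for a nitrile: a nitrogen triple-bonded to a two-connected carbon.
The molecule carries 3 separate instances of a nitrile (-C#N) meeting every constraint; each maps to a distinct set of atoms, giving 3 matches.

3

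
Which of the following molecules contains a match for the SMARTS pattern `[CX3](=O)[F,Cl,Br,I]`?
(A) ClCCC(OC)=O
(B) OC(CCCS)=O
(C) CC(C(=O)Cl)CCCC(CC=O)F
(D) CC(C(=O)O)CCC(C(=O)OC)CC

C

[CX3](=O)[F,Cl,Br,I] describes a carbonyl carbon bonded to a halogen (an acyl halide).
(A) has a methyl-ester group (-C(=O)OCH3) but the carbonyl is bonded to -O-C, not to a halogen.
(B) has a carboxylic acid group (-C(=O)OH) but the carbonyl is bonded to -OH, not to a halogen.
(C) contains an acyl chloride (-C(=O)Cl), which satisfies every atom and bond constraint.
(D) has a carboxylic acid group (-C(=O)OH) but the carbonyl is bonded to -OH, not to a halogen.
So the answer is (C).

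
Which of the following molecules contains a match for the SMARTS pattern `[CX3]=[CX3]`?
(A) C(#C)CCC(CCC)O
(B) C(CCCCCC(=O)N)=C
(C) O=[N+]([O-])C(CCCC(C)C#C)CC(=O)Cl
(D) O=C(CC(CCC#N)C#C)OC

[CX3]=[CX3] describes a non-aromatic C=C double bond between two sp2 carbons (an alkene).
(A) has an ethynyl group (-C#CH) but the C-C bond is a triple bond, not a double bond.
(B) contains a vinyl group (-CH=CH2), which satisfies every atom and bond constraint.
(C) has an ethynyl group (-C#CH) but the C-C bond is a triple bond, not a double bond.
(D) has an ethynyl group (-C#CH) but the C-C bond is a triple bond, not a double bond.
So the answer is (B).

B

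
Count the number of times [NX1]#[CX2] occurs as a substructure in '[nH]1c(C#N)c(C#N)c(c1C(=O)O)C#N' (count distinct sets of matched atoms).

3

[NX1]#[CX2] is the SMARTS for a nitrile: a nitrogen triple-bonded to a two-connected carbon.
The molecule carries 3 separate instances of a nitrile (-C#N) meeting every constraint; each maps to a distinct set of atoms, giving 3 matches.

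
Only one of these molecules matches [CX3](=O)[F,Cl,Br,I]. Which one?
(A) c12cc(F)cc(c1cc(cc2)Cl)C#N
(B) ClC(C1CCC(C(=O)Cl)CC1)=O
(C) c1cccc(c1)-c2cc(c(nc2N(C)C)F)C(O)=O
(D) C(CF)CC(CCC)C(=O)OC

B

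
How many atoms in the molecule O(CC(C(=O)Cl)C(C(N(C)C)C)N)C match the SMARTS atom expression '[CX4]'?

The query [CX4] means: C with X4: aliphatic carbon with exactly 4 total connections (bonds + H).
Check the 14 heavy atoms by environment: 8× C (X4) → match; 1× O (X2) → no; 2× N (X3) → no; 1× C (X3) → no; 1× O (X1) → no; 1× Cl (X1) → no.
That gives 8 matching atoms.

8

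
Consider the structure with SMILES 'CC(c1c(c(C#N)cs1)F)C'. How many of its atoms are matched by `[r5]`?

The query [r5] means: r5 matches atoms in a five-membered ring.
Check the 11 heavy atoms by environment: 1× s (aromatic, in 5-ring) → match; 4× c (aromatic, in 5-ring) → match; 1× F (acyclic) → no; 4× C (acyclic) → no; 1× N (acyclic) → no.
Summing the matching environments: 1 + 4 = 5 matching atoms.

5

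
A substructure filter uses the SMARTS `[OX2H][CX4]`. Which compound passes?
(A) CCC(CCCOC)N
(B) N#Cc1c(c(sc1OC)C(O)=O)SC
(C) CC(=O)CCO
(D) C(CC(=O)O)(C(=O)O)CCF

C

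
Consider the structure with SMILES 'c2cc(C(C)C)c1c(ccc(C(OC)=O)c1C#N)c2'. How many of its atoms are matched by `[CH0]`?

2

Check the 19 heavy atoms by environment: 5× c (aromatic, H0) → no; 5× c (aromatic, H1) → no; 2× C (H0) → match; 2× O (H0) → no; 3× C (H3) → no; 1× N (H0) → no; 1× C (H1) → no.
That gives 2 matching atoms.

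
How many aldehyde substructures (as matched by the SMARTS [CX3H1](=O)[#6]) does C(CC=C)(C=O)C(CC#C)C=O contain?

2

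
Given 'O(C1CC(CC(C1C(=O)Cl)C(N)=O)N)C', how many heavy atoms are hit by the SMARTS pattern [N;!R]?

2

The query [N;!R] means: aliphatic nitrogen not in a ring.
Check the 15 heavy atoms by environment: 6× C (in 6-ring) → no; 3× C (acyclic) → no; 3× O (acyclic) → no; 2× N (acyclic) → match; 1× Cl (acyclic) → no.
That gives 2 matching atoms.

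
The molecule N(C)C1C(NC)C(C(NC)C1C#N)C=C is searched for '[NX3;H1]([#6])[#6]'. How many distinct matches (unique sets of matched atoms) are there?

3

[NX3;H1]([#6])[#6] is the SMARTS for a secondary amine: a trivalent nitrogen with one H, bonded to two carbons.
The molecule carries 3 separate instances of an N-methylamino group (-NHCH3) meeting every constraint; each maps to a distinct set of atoms, giving 3 matches.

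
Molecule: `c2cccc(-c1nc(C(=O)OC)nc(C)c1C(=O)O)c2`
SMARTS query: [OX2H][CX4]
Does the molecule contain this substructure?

No

The pattern [OX2H][CX4] describes a hydroxyl oxygen bound to an sp3 (X4) carbon — an aliphatic alcohol.
The closest candidate here is a carboxylic acid group (-C(=O)OH), but the -OH is on a CX3 carbonyl carbon, not a CX4 carbon. No other fragment satisfies the full query, so there is no match.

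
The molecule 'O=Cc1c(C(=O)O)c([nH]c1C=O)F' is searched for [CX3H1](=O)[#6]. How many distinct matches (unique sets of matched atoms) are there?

2

[CX3H1](=O)[#6] is the SMARTS for an aldehyde: an sp2 carbon with one H, double-bonded to O and single-bonded to carbon.
The molecule carries 2 separate instances of an aldehyde (-CHO) meeting every constraint; each maps to a distinct set of atoms, giving 2 matches.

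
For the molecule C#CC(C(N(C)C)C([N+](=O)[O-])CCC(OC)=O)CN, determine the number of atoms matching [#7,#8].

7

The query [#7,#8] means: nitrogen or oxygen (comma = OR).
Check the 19 heavy atoms by environment: 12× C → no; 2× N → match; 1× N (charge +1) → match; 1× O (charge -1) → match; 3× O → match.
Summing the matching environments: 2 + 1 + 1 + 3 = 7 matching atoms.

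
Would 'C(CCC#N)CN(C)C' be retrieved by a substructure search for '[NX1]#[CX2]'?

Yes

The pattern [NX1]#[CX2] describes a nitrogen triple-bonded to a two-connected carbon — a nitrile.
The molecule carries a nitrile (-C#N), whose atoms satisfy every constraint of the query, so the pattern matches.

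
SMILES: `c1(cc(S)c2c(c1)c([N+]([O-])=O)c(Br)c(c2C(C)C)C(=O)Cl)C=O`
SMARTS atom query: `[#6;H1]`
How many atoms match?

4

The query [#6;H1] means: any carbon bearing exactly one hydrogen.
Check the 23 heavy atoms by environment: 8× c (aromatic, H0) → no; 2× c (aromatic, H1) → match; 1× N (charge +1, H0) → no; 1× O (charge -1, H0) → no; 3× O (H0) → no; 2× C (H1) → match; 2× C (H3) → no; 1× C (H0) → no; 1× Cl (H0) → no; 1× Br (H0) → no; 1× S (H1) → no.
Summing the matching environments: 2 + 2 = 4 matching atoms.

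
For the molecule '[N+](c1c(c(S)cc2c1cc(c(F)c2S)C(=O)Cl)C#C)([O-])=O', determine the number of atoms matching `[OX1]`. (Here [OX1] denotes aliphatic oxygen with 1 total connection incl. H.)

3

Check the 21 heavy atoms by environment: 10× c (aromatic, X3) → no; 1× C (X3) → no; 2× O (X1) → match; 1× Cl (X1) → no; 1× N (charge +1, X3) → no; 1× O (charge -1, X1) → match; 2× S (X2) → no; 2× C (X2) → no; 1× F (X1) → no.
Summing the matching environments: 2 + 1 = 3 matching atoms.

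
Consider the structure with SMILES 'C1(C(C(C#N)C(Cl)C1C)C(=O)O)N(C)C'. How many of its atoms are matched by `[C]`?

10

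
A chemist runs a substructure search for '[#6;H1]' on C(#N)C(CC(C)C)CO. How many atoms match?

Check the 9 heavy atoms by environment: 2× C (H2) → no; 2× C (H1) → match; 1× C (H0) → no; 1× N (H0) → no; 2× C (H3) → no; 1× O (H1) → no.
That gives 2 matching atoms.

2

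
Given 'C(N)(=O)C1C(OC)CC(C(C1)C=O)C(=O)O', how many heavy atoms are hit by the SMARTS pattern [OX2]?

2

The query [OX2] means: aliphatic oxygen with two total connections — ether, hydroxyl, or ester single-bond O.
Check the 16 heavy atoms by environment: 7× C (X4) → no; 3× C (X3) → no; 3× O (X1) → no; 1× N (X3) → no; 2× O (X2) → match.
That gives 2 matching atoms.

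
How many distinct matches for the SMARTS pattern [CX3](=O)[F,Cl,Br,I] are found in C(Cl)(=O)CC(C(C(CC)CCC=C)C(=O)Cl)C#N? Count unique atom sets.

2

[CX3](=O)[F,Cl,Br,I] is the SMARTS for an acyl halide: a carbonyl carbon bonded to a halogen.
The molecule carries 2 separate instances of an acyl chloride (-C(=O)Cl) meeting every constraint; each maps to a distinct set of atoms, giving 2 matches.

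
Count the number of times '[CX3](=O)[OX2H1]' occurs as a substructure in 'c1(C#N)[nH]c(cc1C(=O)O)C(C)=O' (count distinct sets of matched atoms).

[CX3](=O)[OX2H1] is the SMARTS for a carboxylic acid: an sp2 carbon double-bonded to O and single-bonded to an -OH oxygen.
Exactly one fragment in the molecule meets all constraints, giving 1 match.

1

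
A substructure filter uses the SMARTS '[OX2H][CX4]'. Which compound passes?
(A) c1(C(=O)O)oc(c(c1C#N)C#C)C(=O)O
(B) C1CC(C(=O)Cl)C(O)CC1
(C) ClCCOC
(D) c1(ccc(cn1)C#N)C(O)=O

[OX2H][CX4] describes a hydroxyl oxygen bound to an sp3 (X4) carbon (an aliphatic alcohol).
(A) has a carboxylic acid group (-C(=O)OH) but the -OH is on a CX3 carbonyl carbon, not a CX4 carbon.
(B) contains a hydroxyl group (-OH), which satisfies every atom and bond constraint.
(C) has a methoxy ether (-OCH3) but the oxygen has H0 (ether), not H1.
(D) has a carboxylic acid group (-C(=O)OH) but the -OH is on a CX3 carbonyl carbon, not a CX4 carbon.
So the answer is (B).

B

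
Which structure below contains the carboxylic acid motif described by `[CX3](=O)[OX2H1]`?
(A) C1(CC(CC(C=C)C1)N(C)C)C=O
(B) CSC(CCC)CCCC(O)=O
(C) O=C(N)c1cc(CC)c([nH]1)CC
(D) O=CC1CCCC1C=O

B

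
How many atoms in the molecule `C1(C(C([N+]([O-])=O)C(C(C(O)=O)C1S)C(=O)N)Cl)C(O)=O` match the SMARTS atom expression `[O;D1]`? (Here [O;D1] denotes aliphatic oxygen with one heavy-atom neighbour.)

7

The query [O;D1] means: aliphatic oxygen bonded to exactly one heavy atom.
Check the 20 heavy atoms by environment: 9× C (D3) → no; 1× Cl (D1) → no; 6× O (D1) → match; 1× N (D1) → no; 1× N (charge +1, D3) → no; 1× O (charge -1, D1) → match; 1× S (D1) → no.
Summing the matching environments: 6 + 1 = 7 matching atoms.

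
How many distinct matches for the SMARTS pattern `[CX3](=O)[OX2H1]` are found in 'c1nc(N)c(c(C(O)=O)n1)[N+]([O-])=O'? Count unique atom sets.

[CX3](=O)[OX2H1] is the SMARTS for a carboxylic acid: an sp2 carbon double-bonded to O and single-bonded to an -OH oxygen.
Exactly one fragment in the molecule meets all constraints, giving 1 match.

1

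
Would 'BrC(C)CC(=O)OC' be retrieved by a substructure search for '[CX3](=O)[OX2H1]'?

No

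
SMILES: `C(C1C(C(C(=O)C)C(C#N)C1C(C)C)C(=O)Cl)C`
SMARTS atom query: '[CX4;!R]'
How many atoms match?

6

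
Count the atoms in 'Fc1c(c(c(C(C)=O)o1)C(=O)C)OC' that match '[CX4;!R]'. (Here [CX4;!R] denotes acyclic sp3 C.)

Check the 14 heavy atoms by environment: 1× o (aromatic, X2, in 5-ring) → no; 4× c (aromatic, X3, in 5-ring) → no; 2× C (X3, acyclic) → no; 2× O (X1, acyclic) → no; 3× C (X4, acyclic) → match; 1× O (X2, acyclic) → no; 1× F (X1, acyclic) → no.
That gives 3 matching atoms.

3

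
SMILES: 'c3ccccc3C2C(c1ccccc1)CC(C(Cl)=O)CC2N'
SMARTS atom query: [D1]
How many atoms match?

3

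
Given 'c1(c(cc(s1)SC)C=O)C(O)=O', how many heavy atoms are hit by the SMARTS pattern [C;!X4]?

The query [C;!X4] means: aliphatic carbon that does not have four total connections.
Check the 12 heavy atoms by environment: 1× s (aromatic, X2) → no; 4× c (aromatic, X3) → no; 2× C (X3) → match; 2× O (X1) → no; 1× O (X2) → no; 1× S (X2) → no; 1× C (X4) → no.
That gives 2 matching atoms.

2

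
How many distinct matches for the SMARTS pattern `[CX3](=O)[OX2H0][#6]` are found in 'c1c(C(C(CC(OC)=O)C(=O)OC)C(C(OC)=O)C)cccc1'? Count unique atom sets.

3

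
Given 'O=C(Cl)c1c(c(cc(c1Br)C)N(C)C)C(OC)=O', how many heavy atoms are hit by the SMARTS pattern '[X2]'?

1

Check the 18 heavy atoms by environment: 6× c (aromatic, X3) → no; 4× C (X4) → no; 2× C (X3) → no; 2× O (X1) → no; 1× Cl (X1) → no; 1× N (X3) → no; 1× O (X2) → match; 1× Br (X1) → no.
That gives 1 matching atom.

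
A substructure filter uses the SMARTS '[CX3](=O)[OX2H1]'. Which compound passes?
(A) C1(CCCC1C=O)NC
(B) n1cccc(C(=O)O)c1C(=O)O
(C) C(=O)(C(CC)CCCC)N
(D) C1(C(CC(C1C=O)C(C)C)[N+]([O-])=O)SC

B

[CX3](=O)[OX2H1] describes an sp2 carbon double-bonded to O and single-bonded to an -OH oxygen (a carboxylic acid).
(A) has an aldehyde (-CHO) but there is no singly-bonded oxygen on the carbonyl carbon.
(B) contains a carboxylic acid group (-C(=O)OH), which satisfies every atom and bond constraint.
(C) has a primary amide (-C(=O)NH2) but the carbonyl is bonded to N, not to an -OH oxygen.
(D) has an aldehyde (-CHO) but there is no singly-bonded oxygen on the carbonyl carbon.
So the answer is (B).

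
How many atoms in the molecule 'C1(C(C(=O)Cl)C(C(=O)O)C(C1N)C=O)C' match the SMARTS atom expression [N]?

1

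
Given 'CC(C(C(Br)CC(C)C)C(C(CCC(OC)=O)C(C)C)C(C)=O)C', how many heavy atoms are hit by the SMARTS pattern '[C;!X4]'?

2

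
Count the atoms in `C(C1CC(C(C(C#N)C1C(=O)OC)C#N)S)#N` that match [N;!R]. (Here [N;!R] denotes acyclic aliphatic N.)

3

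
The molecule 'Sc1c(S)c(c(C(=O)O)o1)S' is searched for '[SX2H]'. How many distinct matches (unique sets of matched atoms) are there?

3

[SX2H] is the SMARTS for a thiol: an aliphatic sulfur with two connections, one being H.
The molecule carries 3 separate instances of a thiol (-SH) meeting every constraint; each maps to a distinct set of atoms, giving 3 matches.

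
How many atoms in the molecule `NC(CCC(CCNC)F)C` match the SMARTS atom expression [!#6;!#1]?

The query [!#6;!#1] means: not carbon and not hydrogen — any heteroatom.
Check the 11 heavy atoms by environment: 8× C → no; 1× F → match; 2× N → match.
Summing the matching environments: 1 + 2 = 3 matching atoms.

3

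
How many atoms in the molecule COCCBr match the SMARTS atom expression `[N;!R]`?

0

Check the 5 heavy atoms by environment: 3× C (acyclic) → no; 1× Br (acyclic) → no; 1× O (acyclic) → no.
No environment satisfies the query, so 0 matching atoms.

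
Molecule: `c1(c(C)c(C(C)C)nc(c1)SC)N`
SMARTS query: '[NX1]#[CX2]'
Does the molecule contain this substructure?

No

The pattern [NX1]#[CX2] describes a nitrogen triple-bonded to a two-connected carbon — a nitrile.
The closest candidate here is a primary amino group (-NH2), but the nitrogen is NX3 (three connections), not NX1 triple-bonded. No other fragment satisfies the full query, so there is no match.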